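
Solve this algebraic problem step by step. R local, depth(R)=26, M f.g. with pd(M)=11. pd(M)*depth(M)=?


pd+depth=26
depth=26-11=15
pd*depth=11*15=165


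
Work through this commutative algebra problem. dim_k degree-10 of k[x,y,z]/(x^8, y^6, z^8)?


Need i<8, j<6, k<8 with i+j+k=10.
For each i, j ranges over max(0,10-i-7)..min(5,10-i):
  i=0: j in [3,5] -> 3
  i=1: j in [2,5] -> 4
  i=2: j in [1,5] -> 5
  i=3: j in [0,5] -> 6
  i=4: j in [0,5] -> 6
  i=5: j in [0,5] -> 6
  i=6: j in [0,4] -> 5
  i=7: j in [0,3] -> 4
H(10) = 3+4+5+6+6+6+5+4 = 39


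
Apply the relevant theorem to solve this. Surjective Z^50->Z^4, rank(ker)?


rank(ker) = 50-4 = 46


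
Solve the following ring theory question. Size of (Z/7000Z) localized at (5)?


5-primary part: 7000=5^3*56
Size=5^3=125


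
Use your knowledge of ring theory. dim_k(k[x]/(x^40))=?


Basis: 1,x,...,x^39
dim=40


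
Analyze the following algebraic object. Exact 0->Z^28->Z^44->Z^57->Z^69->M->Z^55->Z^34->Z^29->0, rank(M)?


Alt sum=0:
(-1)^0*28 + (-1)^1*44 + (-1)^2*57 + (-1)^3*69 + (-1)^4*? + (-1)^5*55 + (-1)^6*34 + (-1)^7*29=0
rank(M)=78


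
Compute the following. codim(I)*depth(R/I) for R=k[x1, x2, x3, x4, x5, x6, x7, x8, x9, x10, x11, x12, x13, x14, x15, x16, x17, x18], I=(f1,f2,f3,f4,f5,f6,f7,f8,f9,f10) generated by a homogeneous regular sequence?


codim=10, depth=dim(R/I)=18-10=8
Product=10*8=80


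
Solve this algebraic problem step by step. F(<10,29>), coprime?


gcd(10,29)=1 => F=ab-a-b=10*29-10-29=290-39=251


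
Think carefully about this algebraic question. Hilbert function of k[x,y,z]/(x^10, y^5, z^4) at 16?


Need i<10, j<5, k<4 with i+j+k=16.
For each i, j ranges over max(0,16-i-3)..min(4,16-i):
  i=0: j in [13,4] -> 0
  i=1: j in [12,4] -> 0
  i=2: j in [11,4] -> 0
  i=3: j in [10,4] -> 0
  i=4: j in [9,4] -> 0
  i=5: j in [8,4] -> 0
  i=6: j in [7,4] -> 0
  i=7: j in [6,4] -> 0
  i=8: j in [5,4] -> 0
  i=9: j in [4,4] -> 1
H(16) = 0+0+0+0+0+0+0+0+0+1 = 1


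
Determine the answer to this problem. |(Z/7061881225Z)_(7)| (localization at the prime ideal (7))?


7-primary part: 7061881225=7^10*25
Size=7^10=282475249


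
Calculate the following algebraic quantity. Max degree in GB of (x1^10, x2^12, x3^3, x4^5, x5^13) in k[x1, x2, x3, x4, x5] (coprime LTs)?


Pure powers, coprime LTs => already GB.
Degrees: 10, 12, 3, 5, 13
Max=13


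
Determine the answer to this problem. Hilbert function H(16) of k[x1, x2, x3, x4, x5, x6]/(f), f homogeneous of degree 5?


C(21,5)-C(16,5)=20349-4368=15981


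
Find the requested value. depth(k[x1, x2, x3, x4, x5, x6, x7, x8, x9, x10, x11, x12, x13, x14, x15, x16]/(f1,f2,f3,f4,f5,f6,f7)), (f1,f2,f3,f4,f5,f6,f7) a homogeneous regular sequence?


depth(R)=16
depth(R/I)=16-7=9


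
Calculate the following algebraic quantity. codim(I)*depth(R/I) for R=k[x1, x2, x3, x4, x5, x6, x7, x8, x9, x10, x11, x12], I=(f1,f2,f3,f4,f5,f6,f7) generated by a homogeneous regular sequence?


codim=7, depth=dim(R/I)=12-7=5
Product=7*5=35


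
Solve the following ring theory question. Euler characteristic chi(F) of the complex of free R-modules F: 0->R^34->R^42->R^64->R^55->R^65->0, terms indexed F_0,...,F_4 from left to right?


chi = sum (-1)^i * rank:
(-1)^0*34=34
(-1)^1*42=-42
(-1)^2*64=64
(-1)^3*55=-55
(-1)^4*65=65
chi=66


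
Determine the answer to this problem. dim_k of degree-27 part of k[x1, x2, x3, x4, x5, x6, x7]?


C(d+n-1,n-1)=C(33,6)=1107568


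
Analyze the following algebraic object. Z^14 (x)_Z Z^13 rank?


rank(M(x)N) = rank(M)*rank(N)
14*13 = 182


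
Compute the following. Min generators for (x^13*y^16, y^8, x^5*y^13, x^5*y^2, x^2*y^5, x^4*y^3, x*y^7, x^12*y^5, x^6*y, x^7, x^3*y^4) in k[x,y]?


Remove redundant (divisible by others).
x^12*y^5 redundant.
x^5*y^13 redundant.
x^13*y^16 redundant.
Min: x^7, x^6*y, x^5*y^2, x^4*y^3, x^3*y^4, x^2*y^5, x*y^7, y^8
Count=8


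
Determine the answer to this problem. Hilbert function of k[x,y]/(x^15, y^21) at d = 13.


k[x,y], I = (x^15, y^21), d = 13
Need i < 15 and d-i < 21.
Range: 0 <= i <= 13.
H(13) = 14


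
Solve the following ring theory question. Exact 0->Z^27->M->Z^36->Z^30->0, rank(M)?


Alt sum=0:
(-1)^0*27 + (-1)^1*? + (-1)^2*36 + (-1)^3*30=0
rank(M)=33


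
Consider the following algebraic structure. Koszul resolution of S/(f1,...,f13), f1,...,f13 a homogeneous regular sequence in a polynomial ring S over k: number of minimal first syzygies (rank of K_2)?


Regular sequence => Koszul complex is the minimal free resolution.
Syz_1 minimally generated by Koszul relations f_i*e_j - f_j*e_i (i<j): mu(Syz_1) = beta_2 = C(m,2) = m(m-1)/2
m=13
13*12/2 = 78


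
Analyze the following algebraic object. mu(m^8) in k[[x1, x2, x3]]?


C(n+d-1,d)=C(10,8)=45


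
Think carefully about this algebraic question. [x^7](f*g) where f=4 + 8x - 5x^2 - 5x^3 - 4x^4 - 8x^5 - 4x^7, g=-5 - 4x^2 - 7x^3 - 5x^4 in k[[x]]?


[x^7] = sum a_i*b_j, i+j=7
  -5*-5=25
  -4*-7=28
  -8*-4=32
  -4*-5=20
Sum=105


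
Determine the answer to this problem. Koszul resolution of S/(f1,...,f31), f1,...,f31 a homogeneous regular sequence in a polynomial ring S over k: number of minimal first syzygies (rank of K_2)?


Regular sequence => Koszul complex is the minimal free resolution.
Syz_1 minimally generated by Koszul relations f_i*e_j - f_j*e_i (i<j): mu(Syz_1) = beta_2 = C(m,2) = m(m-1)/2
m=31
31*30/2 = 465


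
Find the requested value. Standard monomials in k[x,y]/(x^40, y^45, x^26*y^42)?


k[x,y]/I, I = (x^40, y^45, x^26*y^42)
Rect: 40x45=1800. Corner: (40-26)x(45-42)=42.
dim = 1800-42 = 1758


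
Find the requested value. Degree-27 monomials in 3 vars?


C(d+n-1,n-1)=C(29,2)=406


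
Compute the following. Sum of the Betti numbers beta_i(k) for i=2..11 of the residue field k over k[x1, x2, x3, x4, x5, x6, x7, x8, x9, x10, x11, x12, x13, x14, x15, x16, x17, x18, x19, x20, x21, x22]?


Koszul resolution: beta_i(k)=C(n,i), n=22
C(22,2)=231, C(22,3)=1540, C(22,4)=7315, C(22,5)=26334, C(22,6)=74613, C(22,7)=170544, C(22,8)=319770, C(22,9)=497420, C(22,10)=646646, C(22,11)=705432
Sum=2449845


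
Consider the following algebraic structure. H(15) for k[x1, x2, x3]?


C(d+n-1,n-1)=C(17,2)=136


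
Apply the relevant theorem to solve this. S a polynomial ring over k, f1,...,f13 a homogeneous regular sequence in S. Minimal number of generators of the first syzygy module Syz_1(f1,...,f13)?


Regular sequence => Koszul complex is the minimal free resolution.
Syz_1 minimally generated by Koszul relations f_i*e_j - f_j*e_i (i<j): mu(Syz_1) = beta_2 = C(m,2) = m(m-1)/2
m=13
13*12/2 = 78


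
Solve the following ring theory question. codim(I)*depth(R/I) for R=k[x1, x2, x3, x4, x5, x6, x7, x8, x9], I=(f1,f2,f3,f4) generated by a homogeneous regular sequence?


codim=4, depth=dim(R/I)=9-4=5
Product=4*5=20


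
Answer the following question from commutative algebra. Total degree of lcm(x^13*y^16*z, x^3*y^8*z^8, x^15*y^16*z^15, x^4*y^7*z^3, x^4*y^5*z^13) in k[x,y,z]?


lcm = componentwise max:
x: max(13,3,15,4,4)=15
y: max(16,8,16,7,5)=16
z: max(1,8,15,3,13)=15
Total=15+16+15=46


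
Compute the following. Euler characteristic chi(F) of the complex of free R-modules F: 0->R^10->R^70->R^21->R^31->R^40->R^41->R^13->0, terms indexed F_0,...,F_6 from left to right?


chi = sum (-1)^i * rank:
(-1)^0*10=10
(-1)^1*70=-70
(-1)^2*21=21
(-1)^3*31=-31
(-1)^4*40=40
(-1)^5*41=-41
(-1)^6*13=13
chi=-58


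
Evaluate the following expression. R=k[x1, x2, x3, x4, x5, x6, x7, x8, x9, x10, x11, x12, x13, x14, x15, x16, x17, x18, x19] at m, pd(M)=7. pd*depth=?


pd+depth=19
depth=19-7=12
pd*depth=7*12=84


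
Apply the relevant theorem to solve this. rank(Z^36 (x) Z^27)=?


rank(M(x)N) = rank(M)*rank(N)
36*27 = 972


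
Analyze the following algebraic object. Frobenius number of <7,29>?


gcd(7,29)=1 => F=ab-a-b=7*29-7-29=203-36=167


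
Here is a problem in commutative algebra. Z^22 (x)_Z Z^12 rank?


rank(M(x)N) = rank(M)*rank(N)
22*12 = 264


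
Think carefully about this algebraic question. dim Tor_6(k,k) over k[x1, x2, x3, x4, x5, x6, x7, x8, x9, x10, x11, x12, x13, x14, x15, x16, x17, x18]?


Koszul: C(n,i)=C(18,6)=18564


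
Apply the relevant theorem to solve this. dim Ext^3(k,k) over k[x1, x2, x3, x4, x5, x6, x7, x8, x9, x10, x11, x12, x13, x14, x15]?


C(n,i)=C(15,3)=455


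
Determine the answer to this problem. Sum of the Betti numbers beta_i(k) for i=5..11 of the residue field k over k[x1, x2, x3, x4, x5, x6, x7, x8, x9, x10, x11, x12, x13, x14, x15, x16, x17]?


Koszul resolution: beta_i(k)=C(n,i), n=17
C(17,5)=6188, C(17,6)=12376, C(17,7)=19448, C(17,8)=24310, C(17,9)=24310, C(17,10)=19448, C(17,11)=12376
Sum=118456


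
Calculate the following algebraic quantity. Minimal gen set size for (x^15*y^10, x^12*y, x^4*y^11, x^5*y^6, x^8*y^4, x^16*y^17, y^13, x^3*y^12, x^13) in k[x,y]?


Remove redundant (divisible by others).
x^15*y^10 redundant.
x^16*y^17 redundant.
Min: x^13, x^12*y, x^8*y^4, x^5*y^6, x^4*y^11, x^3*y^12, y^13
Count=7


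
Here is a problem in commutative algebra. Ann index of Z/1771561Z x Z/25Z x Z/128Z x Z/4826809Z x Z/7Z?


Exponent = lcm of the cyclic orders; pairwise coprime => product.
11^6*5^2*2^7*13^6*7^1=1771561*25*128*4826809*7=191542099366217600


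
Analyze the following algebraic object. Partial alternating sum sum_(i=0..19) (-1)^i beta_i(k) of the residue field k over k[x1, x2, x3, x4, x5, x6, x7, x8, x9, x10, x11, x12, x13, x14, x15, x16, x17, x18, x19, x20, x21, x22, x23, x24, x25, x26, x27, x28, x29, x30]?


Koszul resolution: beta_i(k)=C(n,i), n=30
sum_(i=0..p) (-1)^i C(n,i) = (-1)^p C(n-1,p)
(-1)^19*C(29,19) = (-1)^19*20030010 = -20030010


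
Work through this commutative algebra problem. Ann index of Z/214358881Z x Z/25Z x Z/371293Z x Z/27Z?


Exponent = lcm of the cyclic orders; pairwise coprime => product.
11^8*5^2*13^5*3^3=214358881*25*371293*27=53723217602114775


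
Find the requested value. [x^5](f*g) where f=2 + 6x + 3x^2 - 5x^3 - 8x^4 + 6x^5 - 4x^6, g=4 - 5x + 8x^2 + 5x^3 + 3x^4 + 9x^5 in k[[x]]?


[x^5] = sum a_i*b_j, i+j=5
  2*9=18
  6*3=18
  3*5=15
  -5*8=-40
  -8*-5=40
  6*4=24
Sum=75


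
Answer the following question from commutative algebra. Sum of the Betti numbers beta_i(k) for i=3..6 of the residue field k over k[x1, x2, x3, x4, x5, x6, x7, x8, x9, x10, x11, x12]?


Koszul resolution: beta_i(k)=C(n,i), n=12
C(12,3)=220, C(12,4)=495, C(12,5)=792, C(12,6)=924
Sum=2431


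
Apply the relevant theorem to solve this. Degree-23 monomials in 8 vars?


C(d+n-1,n-1)=C(30,7)=2035800


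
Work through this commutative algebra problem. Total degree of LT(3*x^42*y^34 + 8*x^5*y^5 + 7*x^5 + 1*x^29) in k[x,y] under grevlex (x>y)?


LT: 3*x^42*y^34
deg_x=42, deg_y=34
Total=42+34=76


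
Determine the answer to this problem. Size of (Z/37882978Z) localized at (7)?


7-primary part: 37882978=7^7*46
Size=7^7=823543


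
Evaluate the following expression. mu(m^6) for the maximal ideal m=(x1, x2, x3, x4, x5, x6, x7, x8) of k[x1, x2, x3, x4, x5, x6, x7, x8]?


Graded Nakayama: mu(m^d) = dim_k (m^d/m^(d+1)) = #degree-6 monomials in 8 vars
C(n+d-1,d)=C(13,6)=1716


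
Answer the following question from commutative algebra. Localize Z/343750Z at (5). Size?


5-primary part: 343750=5^6*22
Size=5^6=15625


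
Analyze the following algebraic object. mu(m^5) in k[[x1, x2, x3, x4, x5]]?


C(n+d-1,d)=C(9,5)=126


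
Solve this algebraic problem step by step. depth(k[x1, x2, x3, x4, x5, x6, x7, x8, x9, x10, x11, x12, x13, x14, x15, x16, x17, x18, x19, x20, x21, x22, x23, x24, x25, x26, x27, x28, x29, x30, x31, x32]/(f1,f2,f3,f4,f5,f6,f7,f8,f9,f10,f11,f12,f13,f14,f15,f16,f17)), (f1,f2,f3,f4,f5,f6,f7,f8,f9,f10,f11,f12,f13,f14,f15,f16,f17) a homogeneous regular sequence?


depth(R)=32
depth(R/I)=32-17=15


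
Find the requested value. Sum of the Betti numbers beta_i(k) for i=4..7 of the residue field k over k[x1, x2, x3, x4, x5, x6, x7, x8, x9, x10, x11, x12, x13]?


Koszul resolution: beta_i(k)=C(n,i), n=13
C(13,4)=715, C(13,5)=1287, C(13,6)=1716, C(13,7)=1716
Sum=5434


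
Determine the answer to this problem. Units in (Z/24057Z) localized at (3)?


Local ring = Z/2187Z.
phi(2187) = 3^6*(3-1) = 1458


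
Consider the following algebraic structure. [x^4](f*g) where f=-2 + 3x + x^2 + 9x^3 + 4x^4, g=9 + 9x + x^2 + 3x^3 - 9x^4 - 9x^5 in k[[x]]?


[x^4] = sum a_i*b_j, i+j=4
  -2*-9=18
  3*3=9
  1*1=1
  9*9=81
  4*9=36
Sum=145


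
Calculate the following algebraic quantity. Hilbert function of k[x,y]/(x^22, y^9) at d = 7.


k[x,y], I = (x^22, y^9), d = 7
Need i < 22 and d-i < 9.
Range: 0 <= i <= 7.
H(7) = 8


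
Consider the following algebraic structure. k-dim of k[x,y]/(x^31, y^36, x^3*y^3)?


k[x,y]/I, I = (x^31, y^36, x^3*y^3)
Rect: 31x36=1116. Corner: (31-3)x(36-3)=924.
dim = 1116-924 = 192


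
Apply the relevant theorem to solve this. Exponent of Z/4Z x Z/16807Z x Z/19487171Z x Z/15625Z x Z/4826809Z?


Exponent = lcm of the cyclic orders; pairwise coprime => product.
2^2*7^5*11^7*5^6*13^6=4*16807*19487171*15625*4826809=98805046608616660812500


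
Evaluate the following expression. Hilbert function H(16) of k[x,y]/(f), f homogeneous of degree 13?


H(t)=d for t>=d-1.
d=13, t=16
H(16)=13


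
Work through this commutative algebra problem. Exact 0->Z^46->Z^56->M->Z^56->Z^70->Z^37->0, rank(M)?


Alt sum=0:
(-1)^0*46 + (-1)^1*56 + (-1)^2*? + (-1)^3*56 + (-1)^4*70 + (-1)^5*37=0
rank(M)=33


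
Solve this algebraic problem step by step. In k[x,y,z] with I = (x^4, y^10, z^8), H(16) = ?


Need i<4, j<10, k<8 with i+j+k=16.
For each i, j ranges over max(0,16-i-7)..min(9,16-i):
  i=0: j in [9,9] -> 1
  i=1: j in [8,9] -> 2
  i=2: j in [7,9] -> 3
  i=3: j in [6,9] -> 4
H(16) = 1+2+3+4 = 10


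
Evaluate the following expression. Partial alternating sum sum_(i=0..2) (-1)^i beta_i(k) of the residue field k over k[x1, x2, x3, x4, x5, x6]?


Koszul resolution: beta_i(k)=C(n,i), n=6
sum_(i=0..p) (-1)^i C(n,i) = (-1)^p C(n-1,p)
(-1)^2*C(5,2) = (-1)^2*10 = 10


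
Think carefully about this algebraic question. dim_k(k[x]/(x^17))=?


Basis: 1,x,...,x^16
dim=17


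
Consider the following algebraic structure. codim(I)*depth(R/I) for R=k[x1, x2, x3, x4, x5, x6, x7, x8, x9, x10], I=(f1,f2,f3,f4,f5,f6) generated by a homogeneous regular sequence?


codim=6, depth=dim(R/I)=10-6=4
Product=6*4=24


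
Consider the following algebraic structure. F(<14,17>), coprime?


gcd(14,17)=1 => F=ab-a-b=14*17-14-17=238-31=207


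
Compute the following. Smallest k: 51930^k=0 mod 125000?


51930^k mod 125000:
k=1: 51930
k=2: 99900
k=3: 57000
k=4: 10000
k=5: 50000
k=6: 0
First zero at k = 6


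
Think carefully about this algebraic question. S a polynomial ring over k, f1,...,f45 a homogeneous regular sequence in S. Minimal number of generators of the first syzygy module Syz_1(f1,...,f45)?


Regular sequence => Koszul complex is the minimal free resolution.
Syz_1 minimally generated by Koszul relations f_i*e_j - f_j*e_i (i<j): mu(Syz_1) = beta_2 = C(m,2) = m(m-1)/2
m=45
45*44/2 = 990


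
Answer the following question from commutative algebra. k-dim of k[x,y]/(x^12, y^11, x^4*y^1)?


k[x,y]/I, I = (x^12, y^11, x^4*y^1)
Rect: 12x11=132. Corner: (12-4)x(11-1)=80.
dim = 132-80 = 52


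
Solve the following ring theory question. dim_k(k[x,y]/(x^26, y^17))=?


Basis: x^i*y^j, i<26, j<17
26*17=442


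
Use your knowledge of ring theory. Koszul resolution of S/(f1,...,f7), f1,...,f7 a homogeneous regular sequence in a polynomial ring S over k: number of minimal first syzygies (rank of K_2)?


Regular sequence => Koszul complex is the minimal free resolution.
Syz_1 minimally generated by Koszul relations f_i*e_j - f_j*e_i (i<j): mu(Syz_1) = beta_2 = C(m,2) = m(m-1)/2
m=7
7*6/2 = 21


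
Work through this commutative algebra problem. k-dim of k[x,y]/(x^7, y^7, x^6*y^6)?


k[x,y]/I, I = (x^7, y^7, x^6*y^6)
Rect: 7x7=49. Corner: (7-6)x(7-6)=1.
dim = 49-1 = 48


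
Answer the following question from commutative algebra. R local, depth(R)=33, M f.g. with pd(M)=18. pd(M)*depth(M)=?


pd+depth=33
depth=33-18=15
pd*depth=18*15=270


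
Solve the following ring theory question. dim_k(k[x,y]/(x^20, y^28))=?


Basis: x^i*y^j, i<20, j<28
20*28=560


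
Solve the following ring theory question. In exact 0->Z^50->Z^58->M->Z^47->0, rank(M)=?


Alt sum=0:
(-1)^0*50 + (-1)^1*58 + (-1)^2*? + (-1)^3*47=0
rank(M)=55


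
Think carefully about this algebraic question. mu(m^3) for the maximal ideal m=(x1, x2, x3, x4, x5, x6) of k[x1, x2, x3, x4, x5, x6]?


Graded Nakayama: mu(m^d) = dim_k (m^d/m^(d+1)) = #degree-3 monomials in 6 vars
C(n+d-1,d)=C(8,3)=56


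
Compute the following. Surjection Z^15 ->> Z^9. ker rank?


rank(ker) = 15-9 = 6


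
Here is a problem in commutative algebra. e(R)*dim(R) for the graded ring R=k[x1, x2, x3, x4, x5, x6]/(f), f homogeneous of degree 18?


e(R)=deg(f)=18, dim(R)=6-1=5
e*dim=18*5=90


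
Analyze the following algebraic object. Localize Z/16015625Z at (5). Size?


5-primary part: 16015625=5^8*41
Size=5^8=390625


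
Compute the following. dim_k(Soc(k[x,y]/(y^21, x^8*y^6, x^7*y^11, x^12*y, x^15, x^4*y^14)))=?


Socle = ann(m) = span of standard monomials u with x*u, y*u in I (staircase corners).
Minimal generators: x^15, x^12*y, x^8*y^6, x^7*y^11, x^4*y^14, y^21
Corners: x^3y^20, x^6y^13, x^7y^10, x^11y^5, x^14
Socle dim=5


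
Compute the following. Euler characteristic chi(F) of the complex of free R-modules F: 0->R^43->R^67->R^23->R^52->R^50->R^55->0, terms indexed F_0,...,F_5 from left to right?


chi = sum (-1)^i * rank:
(-1)^0*43=43
(-1)^1*67=-67
(-1)^2*23=23
(-1)^3*52=-52
(-1)^4*50=50
(-1)^5*55=-55
chi=-58


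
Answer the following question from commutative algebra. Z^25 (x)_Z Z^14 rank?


rank(M(x)N) = rank(M)*rank(N)
25*14 = 350


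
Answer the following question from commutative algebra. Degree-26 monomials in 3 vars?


C(d+n-1,n-1)=C(28,2)=378


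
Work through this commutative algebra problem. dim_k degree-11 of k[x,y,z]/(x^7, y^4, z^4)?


Need i<7, j<4, k<4 with i+j+k=11.
For each i, j ranges over max(0,11-i-3)..min(3,11-i):
  i=0: j in [8,3] -> 0
  i=1: j in [7,3] -> 0
  i=2: j in [6,3] -> 0
  i=3: j in [5,3] -> 0
  i=4: j in [4,3] -> 0
  i=5: j in [3,3] -> 1
  i=6: j in [2,3] -> 2
H(11) = 0+0+0+0+0+1+2 = 3


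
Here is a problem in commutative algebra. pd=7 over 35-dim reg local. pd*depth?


pd+depth=35
depth=35-7=28
pd*depth=7*28=196


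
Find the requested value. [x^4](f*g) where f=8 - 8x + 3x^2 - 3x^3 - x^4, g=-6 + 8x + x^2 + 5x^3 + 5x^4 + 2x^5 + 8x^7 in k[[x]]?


[x^4] = sum a_i*b_j, i+j=4
  8*5=40
  -8*5=-40
  3*1=3
  -3*8=-24
  -1*-6=6
Sum=-15


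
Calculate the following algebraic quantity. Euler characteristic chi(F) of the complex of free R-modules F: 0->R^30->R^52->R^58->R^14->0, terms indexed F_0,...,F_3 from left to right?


chi = sum (-1)^i * rank:
(-1)^0*30=30
(-1)^1*52=-52
(-1)^2*58=58
(-1)^3*14=-14
chi=22


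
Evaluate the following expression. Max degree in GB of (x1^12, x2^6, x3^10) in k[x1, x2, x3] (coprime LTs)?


Pure powers, coprime LTs => already GB.
Degrees: 12, 6, 10
Max=12


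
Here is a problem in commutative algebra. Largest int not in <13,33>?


gcd(13,33)=1 => F=ab-a-b=13*33-13-33=429-46=383


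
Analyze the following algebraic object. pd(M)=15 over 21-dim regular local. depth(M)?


pd+depth=depth(R)=21
depth=21-15=6


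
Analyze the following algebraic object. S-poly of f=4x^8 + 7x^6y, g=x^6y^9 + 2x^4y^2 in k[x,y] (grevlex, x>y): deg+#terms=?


LT(f)=4x^8, LT(g)=x^6y^9
lcm(LM)=x^8y^9
S(f,g) (scaled by 4 to clear denominators) = y^9*f - 4x^2*g = 7x^6y^10 - 8x^6y^2
2 terms, deg 16.
16+2=18


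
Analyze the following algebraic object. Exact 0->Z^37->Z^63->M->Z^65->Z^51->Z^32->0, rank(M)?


Alt sum=0:
(-1)^0*37 + (-1)^1*63 + (-1)^2*? + (-1)^3*65 + (-1)^4*51 + (-1)^5*32=0
rank(M)=72


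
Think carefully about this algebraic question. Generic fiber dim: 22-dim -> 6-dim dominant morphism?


dim(fiber)=dim(X)-dim(Y)=22-6=16


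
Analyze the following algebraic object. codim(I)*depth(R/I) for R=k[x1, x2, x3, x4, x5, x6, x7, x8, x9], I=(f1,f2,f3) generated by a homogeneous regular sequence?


codim=3, depth=dim(R/I)=9-3=6
Product=3*6=18


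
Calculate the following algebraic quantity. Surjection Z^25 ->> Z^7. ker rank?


rank(ker) = 25-7 = 18


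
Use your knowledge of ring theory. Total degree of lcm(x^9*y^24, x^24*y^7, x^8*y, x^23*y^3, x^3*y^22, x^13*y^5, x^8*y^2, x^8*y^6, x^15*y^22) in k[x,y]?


lcm = componentwise max:
x: max(9,24,8,23,3,13,8,8,15)=24
y: max(24,7,1,3,22,5,2,6,22)=24
Total=24+24=48


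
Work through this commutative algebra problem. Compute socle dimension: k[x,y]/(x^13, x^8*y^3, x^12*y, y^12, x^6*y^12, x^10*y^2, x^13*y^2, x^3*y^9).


Socle = ann(m) = span of standard monomials u with x*u, y*u in I (staircase corners).
Redundant generators: x^13*y^2, x^6*y^12
Minimal generators: x^13, x^12*y, x^10*y^2, x^8*y^3, x^3*y^9, y^12
Corners: x^2y^11, x^7y^8, x^9y^2, x^11y, x^12
Socle dim=5


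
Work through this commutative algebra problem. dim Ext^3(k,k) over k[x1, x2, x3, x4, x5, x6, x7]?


C(n,i)=C(7,3)=35


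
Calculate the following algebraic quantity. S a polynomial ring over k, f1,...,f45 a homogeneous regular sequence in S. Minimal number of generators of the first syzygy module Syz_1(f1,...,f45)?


Regular sequence => Koszul complex is the minimal free resolution.
Syz_1 minimally generated by Koszul relations f_i*e_j - f_j*e_i (i<j): mu(Syz_1) = beta_2 = C(m,2) = m(m-1)/2
m=45
45*44/2 = 990


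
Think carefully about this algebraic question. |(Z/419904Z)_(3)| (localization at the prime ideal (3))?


3-primary part: 419904=3^8*64
Size=3^8=6561


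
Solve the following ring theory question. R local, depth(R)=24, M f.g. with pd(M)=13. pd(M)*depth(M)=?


pd+depth=24
depth=24-13=11
pd*depth=13*11=143


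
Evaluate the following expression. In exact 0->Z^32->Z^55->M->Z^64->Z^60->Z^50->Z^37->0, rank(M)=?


Alt sum=0:
(-1)^0*32 + (-1)^1*55 + (-1)^2*? + (-1)^3*64 + (-1)^4*60 + (-1)^5*50 + (-1)^6*37=0
rank(M)=40


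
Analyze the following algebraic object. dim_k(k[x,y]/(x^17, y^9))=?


Basis: x^i*y^j, i<17, j<9
17*9=153


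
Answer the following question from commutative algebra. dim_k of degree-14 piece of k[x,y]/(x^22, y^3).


k[x,y], I = (x^22, y^3), d = 14
Need i < 22 and d-i < 3.
Range: 12 <= i <= 14.
H(14) = 3


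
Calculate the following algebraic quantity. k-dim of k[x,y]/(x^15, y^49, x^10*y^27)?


k[x,y]/I, I = (x^15, y^49, x^10*y^27)
Rect: 15x49=735. Corner: (15-10)x(49-27)=110.
dim = 735-110 = 625


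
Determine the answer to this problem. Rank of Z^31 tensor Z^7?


rank(M(x)N) = rank(M)*rank(N)
31*7 = 217


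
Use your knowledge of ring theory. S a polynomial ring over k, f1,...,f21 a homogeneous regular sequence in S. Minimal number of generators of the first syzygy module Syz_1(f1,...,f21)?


Regular sequence => Koszul complex is the minimal free resolution.
Syz_1 minimally generated by Koszul relations f_i*e_j - f_j*e_i (i<j): mu(Syz_1) = beta_2 = C(m,2) = m(m-1)/2
m=21
21*20/2 = 210


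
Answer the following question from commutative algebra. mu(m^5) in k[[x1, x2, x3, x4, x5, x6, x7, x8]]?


C(n+d-1,d)=C(12,5)=792


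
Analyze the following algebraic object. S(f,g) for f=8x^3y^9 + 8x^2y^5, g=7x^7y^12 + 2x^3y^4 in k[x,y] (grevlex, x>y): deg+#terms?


LT(f)=8x^3y^9, LT(g)=7x^7y^12
lcm(LM)=x^7y^12
S(f,g) (scaled by 56 to clear denominators) = 7x^4y^3*f - 8*g = 56x^6y^8 - 16x^3y^4
2 terms, deg 14.
14+2=16


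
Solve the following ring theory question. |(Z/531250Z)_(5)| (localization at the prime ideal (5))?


5-primary part: 531250=5^6*34
Size=5^6=15625


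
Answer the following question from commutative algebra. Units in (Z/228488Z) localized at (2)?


Local ring = Z/8Z.
phi(8) = 2^2*(2-1) = 4


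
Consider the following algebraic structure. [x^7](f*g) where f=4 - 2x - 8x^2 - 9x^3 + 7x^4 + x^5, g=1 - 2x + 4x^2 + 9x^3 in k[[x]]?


[x^7] = sum a_i*b_j, i+j=7
  7*9=63
  1*4=4
Sum=67


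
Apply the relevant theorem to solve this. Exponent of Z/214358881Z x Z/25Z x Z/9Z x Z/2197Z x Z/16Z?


Exponent = lcm of the cyclic orders; pairwise coprime => product.
11^8*5^2*3^2*13^3*2^4=214358881*25*9*2197*16=1695407261605200


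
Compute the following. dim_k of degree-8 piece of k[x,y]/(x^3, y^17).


k[x,y], I = (x^3, y^17), d = 8
Need i < 3 and d-i < 17.
Range: 0 <= i <= 2.
H(8) = 3


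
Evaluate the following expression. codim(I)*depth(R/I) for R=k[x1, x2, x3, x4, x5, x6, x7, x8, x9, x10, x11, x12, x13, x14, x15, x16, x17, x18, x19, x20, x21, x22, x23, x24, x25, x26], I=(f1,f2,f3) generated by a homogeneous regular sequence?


codim=3, depth=dim(R/I)=26-3=23
Product=3*23=69


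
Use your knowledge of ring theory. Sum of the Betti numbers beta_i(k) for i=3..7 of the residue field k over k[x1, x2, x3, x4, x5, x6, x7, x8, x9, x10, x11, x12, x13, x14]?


Koszul resolution: beta_i(k)=C(n,i), n=14
C(14,3)=364, C(14,4)=1001, C(14,5)=2002, C(14,6)=3003, C(14,7)=3432
Sum=9802


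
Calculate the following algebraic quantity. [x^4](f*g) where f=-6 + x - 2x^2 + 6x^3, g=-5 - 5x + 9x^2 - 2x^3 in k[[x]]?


[x^4] = sum a_i*b_j, i+j=4
  1*-2=-2
  -2*9=-18
  6*-5=-30
Sum=-50


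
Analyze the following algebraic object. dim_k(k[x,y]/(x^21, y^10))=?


Basis: x^i*y^j, i<21, j<10
21*10=210


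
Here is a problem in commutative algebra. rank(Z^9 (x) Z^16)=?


rank(M(x)N) = rank(M)*rank(N)
9*16 = 144


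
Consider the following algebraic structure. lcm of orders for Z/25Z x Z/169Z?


Exponent = lcm of the cyclic orders; pairwise coprime => product.
5^2*13^2=25*169=4225


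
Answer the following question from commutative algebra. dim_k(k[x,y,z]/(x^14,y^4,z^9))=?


Basis: x^iy^jz^k, i<14,j<4,k<9
14*4*9=504


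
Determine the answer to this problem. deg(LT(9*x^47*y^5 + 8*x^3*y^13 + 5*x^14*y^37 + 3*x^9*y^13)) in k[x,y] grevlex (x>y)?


LT: 9*x^47*y^5
deg_x=47, deg_y=5
Total=47+5=52


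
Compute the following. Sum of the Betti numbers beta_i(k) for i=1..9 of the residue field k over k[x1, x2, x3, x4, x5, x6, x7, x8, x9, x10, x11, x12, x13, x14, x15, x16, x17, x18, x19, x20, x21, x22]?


Koszul resolution: beta_i(k)=C(n,i), n=22
C(22,1)=22, C(22,2)=231, C(22,3)=1540, C(22,4)=7315, C(22,5)=26334, C(22,6)=74613, C(22,7)=170544, C(22,8)=319770, C(22,9)=497420
Sum=1097789


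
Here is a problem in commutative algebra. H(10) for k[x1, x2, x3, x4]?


C(d+n-1,n-1)=C(13,3)=286


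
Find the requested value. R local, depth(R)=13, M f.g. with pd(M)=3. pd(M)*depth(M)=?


pd+depth=13
depth=13-3=10
pd*depth=3*10=30


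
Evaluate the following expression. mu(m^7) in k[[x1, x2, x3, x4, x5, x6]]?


C(n+d-1,d)=C(12,7)=792


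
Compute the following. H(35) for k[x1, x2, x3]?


C(d+n-1,n-1)=C(37,2)=666


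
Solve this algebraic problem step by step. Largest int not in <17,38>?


gcd(17,38)=1 => F=ab-a-b=17*38-17-38=646-55=591


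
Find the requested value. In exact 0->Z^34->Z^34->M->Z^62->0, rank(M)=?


Alt sum=0:
(-1)^0*34 + (-1)^1*34 + (-1)^2*? + (-1)^3*62=0
rank(M)=62


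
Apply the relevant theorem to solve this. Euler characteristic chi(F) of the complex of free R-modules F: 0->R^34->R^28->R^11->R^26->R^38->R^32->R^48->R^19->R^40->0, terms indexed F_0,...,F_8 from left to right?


chi = sum (-1)^i * rank:
(-1)^0*34=34
(-1)^1*28=-28
(-1)^2*11=11
(-1)^3*26=-26
(-1)^4*38=38
(-1)^5*32=-32
(-1)^6*48=48
(-1)^7*19=-19
(-1)^8*40=40
chi=66


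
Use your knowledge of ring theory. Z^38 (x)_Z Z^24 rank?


rank(M(x)N) = rank(M)*rank(N)
38*24 = 912


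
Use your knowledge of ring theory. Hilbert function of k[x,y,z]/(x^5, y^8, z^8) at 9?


Need i<5, j<8, k<8 with i+j+k=9.
For each i, j ranges over max(0,9-i-7)..min(7,9-i):
  i=0: j in [2,7] -> 6
  i=1: j in [1,7] -> 7
  i=2: j in [0,7] -> 8
  i=3: j in [0,6] -> 7
  i=4: j in [0,5] -> 6
H(9) = 6+7+8+7+6 = 34


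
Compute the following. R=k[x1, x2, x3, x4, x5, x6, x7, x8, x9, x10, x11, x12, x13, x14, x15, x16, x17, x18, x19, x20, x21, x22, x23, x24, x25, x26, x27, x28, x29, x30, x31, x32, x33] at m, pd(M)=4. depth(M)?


pd+depth=depth(R)=33
depth=33-4=29


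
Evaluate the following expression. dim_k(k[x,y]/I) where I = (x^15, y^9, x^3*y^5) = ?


k[x,y]/I, I = (x^15, y^9, x^3*y^5)
Rect: 15x9=135. Corner: (15-3)x(9-5)=48.
dim = 135-48 = 87


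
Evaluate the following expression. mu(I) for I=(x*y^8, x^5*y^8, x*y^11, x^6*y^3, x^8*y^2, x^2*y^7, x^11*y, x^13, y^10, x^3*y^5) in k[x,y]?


Remove redundant (divisible by others).
x*y^11 redundant.
x^5*y^8 redundant.
Min: x^13, x^11*y, x^8*y^2, x^6*y^3, x^3*y^5, x^2*y^7, x*y^8, y^10
Count=8


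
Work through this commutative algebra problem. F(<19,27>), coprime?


gcd(19,27)=1 => F=ab-a-b=19*27-19-27=513-46=467


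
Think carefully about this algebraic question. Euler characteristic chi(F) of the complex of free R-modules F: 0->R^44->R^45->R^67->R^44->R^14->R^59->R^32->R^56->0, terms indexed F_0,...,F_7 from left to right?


chi = sum (-1)^i * rank:
(-1)^0*44=44
(-1)^1*45=-45
(-1)^2*67=67
(-1)^3*44=-44
(-1)^4*14=14
(-1)^5*59=-59
(-1)^6*32=32
(-1)^7*56=-56
chi=-47


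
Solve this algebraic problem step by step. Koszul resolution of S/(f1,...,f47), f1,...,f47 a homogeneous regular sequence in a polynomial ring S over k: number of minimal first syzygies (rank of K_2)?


Regular sequence => Koszul complex is the minimal free resolution.
Syz_1 minimally generated by Koszul relations f_i*e_j - f_j*e_i (i<j): mu(Syz_1) = beta_2 = C(m,2) = m(m-1)/2
m=47
47*46/2 = 1081


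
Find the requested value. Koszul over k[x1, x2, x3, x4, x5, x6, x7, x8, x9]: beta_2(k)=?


C(n,i)=C(9,2)=36


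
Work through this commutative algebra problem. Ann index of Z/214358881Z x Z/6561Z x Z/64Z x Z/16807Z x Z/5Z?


Exponent = lcm of the cyclic orders; pairwise coprime => product.
11^8*3^8*2^6*7^5*5^1=214358881*6561*64*16807*5=7564003086968475840


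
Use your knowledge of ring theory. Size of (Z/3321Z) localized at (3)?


3-primary part: 3321=3^4*41
Size=3^4=81


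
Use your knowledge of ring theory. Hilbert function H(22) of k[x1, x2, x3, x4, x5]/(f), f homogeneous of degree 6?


C(26,4)-C(20,4)=14950-4845=10105


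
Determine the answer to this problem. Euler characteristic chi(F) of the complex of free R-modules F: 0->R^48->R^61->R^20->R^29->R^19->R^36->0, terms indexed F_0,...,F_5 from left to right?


chi = sum (-1)^i * rank:
(-1)^0*48=48
(-1)^1*61=-61
(-1)^2*20=20
(-1)^3*29=-29
(-1)^4*19=19
(-1)^5*36=-36
chi=-39


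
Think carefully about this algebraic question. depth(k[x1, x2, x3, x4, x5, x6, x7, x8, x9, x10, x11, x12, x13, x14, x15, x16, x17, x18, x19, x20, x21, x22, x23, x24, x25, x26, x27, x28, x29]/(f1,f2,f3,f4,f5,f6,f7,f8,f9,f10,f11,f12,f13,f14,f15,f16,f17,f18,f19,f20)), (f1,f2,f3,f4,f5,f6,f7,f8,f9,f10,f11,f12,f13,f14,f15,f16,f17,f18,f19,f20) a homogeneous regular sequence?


depth(R)=29
depth(R/I)=29-20=9


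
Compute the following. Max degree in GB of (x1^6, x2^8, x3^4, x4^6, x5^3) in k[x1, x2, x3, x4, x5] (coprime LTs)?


Pure powers, coprime LTs => already GB.
Degrees: 6, 8, 4, 6, 3
Max=8


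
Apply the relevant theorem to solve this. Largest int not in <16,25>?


gcd(16,25)=1 => F=ab-a-b=16*25-16-25=400-41=359


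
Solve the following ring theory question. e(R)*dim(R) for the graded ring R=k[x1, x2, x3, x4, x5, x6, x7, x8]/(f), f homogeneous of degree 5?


e(R)=deg(f)=5, dim(R)=8-1=7
e*dim=5*7=35


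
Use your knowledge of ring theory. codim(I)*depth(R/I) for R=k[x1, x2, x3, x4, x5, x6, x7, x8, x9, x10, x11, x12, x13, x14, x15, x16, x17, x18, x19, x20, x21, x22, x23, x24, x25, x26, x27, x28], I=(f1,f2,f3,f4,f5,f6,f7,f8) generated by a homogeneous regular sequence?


codim=8, depth=dim(R/I)=28-8=20
Product=8*20=160


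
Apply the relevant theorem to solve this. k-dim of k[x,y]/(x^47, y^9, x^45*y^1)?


k[x,y]/I, I = (x^47, y^9, x^45*y^1)
Rect: 47x9=423. Corner: (47-45)x(9-1)=16.
dim = 423-16 = 407


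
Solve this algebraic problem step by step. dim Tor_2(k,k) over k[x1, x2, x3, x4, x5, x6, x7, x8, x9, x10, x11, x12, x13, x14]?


Koszul: C(n,i)=C(14,2)=91


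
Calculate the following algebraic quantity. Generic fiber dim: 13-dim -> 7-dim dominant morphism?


dim(fiber)=dim(X)-dim(Y)=13-7=6


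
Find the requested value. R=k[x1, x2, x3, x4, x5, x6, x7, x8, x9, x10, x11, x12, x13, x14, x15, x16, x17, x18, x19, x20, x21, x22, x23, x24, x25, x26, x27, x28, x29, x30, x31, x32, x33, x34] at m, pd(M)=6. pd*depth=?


pd+depth=34
depth=34-6=28
pd*depth=6*28=168


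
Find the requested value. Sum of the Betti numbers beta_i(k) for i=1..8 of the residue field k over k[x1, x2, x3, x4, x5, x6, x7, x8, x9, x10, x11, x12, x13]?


Koszul resolution: beta_i(k)=C(n,i), n=13
C(13,1)=13, C(13,2)=78, C(13,3)=286, C(13,4)=715, C(13,5)=1287, C(13,6)=1716, C(13,7)=1716, C(13,8)=1287
Sum=7098


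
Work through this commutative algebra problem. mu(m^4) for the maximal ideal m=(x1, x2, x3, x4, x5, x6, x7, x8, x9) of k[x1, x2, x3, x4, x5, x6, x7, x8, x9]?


Graded Nakayama: mu(m^d) = dim_k (m^d/m^(d+1)) = #degree-4 monomials in 9 vars
C(n+d-1,d)=C(12,4)=495


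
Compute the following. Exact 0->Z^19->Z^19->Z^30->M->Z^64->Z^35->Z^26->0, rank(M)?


Alt sum=0:
(-1)^0*19 + (-1)^1*19 + (-1)^2*30 + (-1)^3*? + (-1)^4*64 + (-1)^5*35 + (-1)^6*26=0
rank(M)=85


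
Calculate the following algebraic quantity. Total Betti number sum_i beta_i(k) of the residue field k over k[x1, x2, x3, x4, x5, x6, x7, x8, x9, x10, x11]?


Koszul resolution: beta_i(k)=C(n,i), n=11
sum_i C(11,i) = 2^11 = 2048


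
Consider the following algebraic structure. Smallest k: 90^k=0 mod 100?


90^k mod 100:
k=1: 90
k=2: 0
First zero at k = 2


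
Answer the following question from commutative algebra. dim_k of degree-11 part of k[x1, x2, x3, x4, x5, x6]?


C(d+n-1,n-1)=C(16,5)=4368


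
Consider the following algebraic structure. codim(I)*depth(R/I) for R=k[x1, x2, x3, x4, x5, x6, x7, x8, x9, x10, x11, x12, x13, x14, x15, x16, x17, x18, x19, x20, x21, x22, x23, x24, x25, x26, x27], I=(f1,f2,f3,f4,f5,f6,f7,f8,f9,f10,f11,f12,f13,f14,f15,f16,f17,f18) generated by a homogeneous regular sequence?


codim=18, depth=dim(R/I)=27-18=9
Product=18*9=162


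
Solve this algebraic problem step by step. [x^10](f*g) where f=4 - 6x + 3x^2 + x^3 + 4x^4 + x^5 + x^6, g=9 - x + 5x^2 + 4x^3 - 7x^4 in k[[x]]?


[x^10] = sum a_i*b_j, i+j=10
  1*-7=-7
Sum=-7


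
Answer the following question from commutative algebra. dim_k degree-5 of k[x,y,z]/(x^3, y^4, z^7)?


Need i<3, j<4, k<7 with i+j+k=5.
For each i, j ranges over max(0,5-i-6)..min(3,5-i):
  i=0: j in [0,3] -> 4
  i=1: j in [0,3] -> 4
  i=2: j in [0,3] -> 4
H(5) = 4+4+4 = 12


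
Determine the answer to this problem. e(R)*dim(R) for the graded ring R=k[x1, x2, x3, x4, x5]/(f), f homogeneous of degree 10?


e(R)=deg(f)=10, dim(R)=5-1=4
e*dim=10*4=40


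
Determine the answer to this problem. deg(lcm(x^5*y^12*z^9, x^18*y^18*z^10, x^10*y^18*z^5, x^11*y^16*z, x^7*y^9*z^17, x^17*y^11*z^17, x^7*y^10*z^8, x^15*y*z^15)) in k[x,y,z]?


lcm = componentwise max:
x: max(5,18,10,11,7,17,7,15)=18
y: max(12,18,18,16,9,11,10,1)=18
z: max(9,10,5,1,17,17,8,15)=17
Total=18+18+17=53


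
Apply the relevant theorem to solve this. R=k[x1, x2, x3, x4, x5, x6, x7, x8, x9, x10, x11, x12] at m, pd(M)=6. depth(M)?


pd+depth=depth(R)=12
depth=12-6=6


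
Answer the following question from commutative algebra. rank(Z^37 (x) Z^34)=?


rank(M(x)N) = rank(M)*rank(N)
37*34 = 1258


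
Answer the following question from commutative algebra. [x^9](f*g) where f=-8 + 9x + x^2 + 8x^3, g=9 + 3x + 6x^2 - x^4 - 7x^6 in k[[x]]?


[x^9] = sum a_i*b_j, i+j=9
  8*-7=-56
Sum=-56


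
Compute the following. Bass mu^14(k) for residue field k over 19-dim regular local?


C(n,i)=C(19,14)=11628


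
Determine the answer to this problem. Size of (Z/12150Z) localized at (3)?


3-primary part: 12150=3^5*50
Size=3^5=243


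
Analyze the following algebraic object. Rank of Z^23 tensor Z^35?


rank(M(x)N) = rank(M)*rank(N)
23*35 = 805


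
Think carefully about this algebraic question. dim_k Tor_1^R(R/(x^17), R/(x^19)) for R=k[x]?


Tor_1(R/I,R/J)=(I cap J)/IJ=(x^19)/(x^36)
dim=36-19=min(17,19)=17


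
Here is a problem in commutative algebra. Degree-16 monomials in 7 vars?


C(d+n-1,n-1)=C(22,6)=74613


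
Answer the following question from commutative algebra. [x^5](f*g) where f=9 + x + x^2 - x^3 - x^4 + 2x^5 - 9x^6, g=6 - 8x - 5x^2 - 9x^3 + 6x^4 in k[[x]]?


[x^5] = sum a_i*b_j, i+j=5
  1*6=6
  1*-9=-9
  -1*-5=5
  -1*-8=8
  2*6=12
Sum=22


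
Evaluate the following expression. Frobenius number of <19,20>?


gcd(19,20)=1 => F=ab-a-b=19*20-19-20=380-39=341


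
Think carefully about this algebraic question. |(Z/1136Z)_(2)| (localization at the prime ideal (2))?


2-primary part: 1136=2^4*71
Size=2^4=16


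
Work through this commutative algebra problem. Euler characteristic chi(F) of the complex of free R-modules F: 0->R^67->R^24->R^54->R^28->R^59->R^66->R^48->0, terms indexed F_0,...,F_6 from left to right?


chi = sum (-1)^i * rank:
(-1)^0*67=67
(-1)^1*24=-24
(-1)^2*54=54
(-1)^3*28=-28
(-1)^4*59=59
(-1)^5*66=-66
(-1)^6*48=48
chi=110


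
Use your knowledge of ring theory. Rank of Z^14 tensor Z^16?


rank(M(x)N) = rank(M)*rank(N)
14*16 = 224


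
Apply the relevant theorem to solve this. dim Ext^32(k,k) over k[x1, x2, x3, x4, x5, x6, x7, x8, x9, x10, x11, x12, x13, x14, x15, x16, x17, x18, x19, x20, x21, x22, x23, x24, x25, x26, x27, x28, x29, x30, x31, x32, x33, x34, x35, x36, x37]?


C(n,i)=C(37,32)=435897


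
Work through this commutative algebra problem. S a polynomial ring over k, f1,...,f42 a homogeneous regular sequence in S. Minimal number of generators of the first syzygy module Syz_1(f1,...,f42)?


Regular sequence => Koszul complex is the minimal free resolution.
Syz_1 minimally generated by Koszul relations f_i*e_j - f_j*e_i (i<j): mu(Syz_1) = beta_2 = C(m,2) = m(m-1)/2
m=42
42*41/2 = 861


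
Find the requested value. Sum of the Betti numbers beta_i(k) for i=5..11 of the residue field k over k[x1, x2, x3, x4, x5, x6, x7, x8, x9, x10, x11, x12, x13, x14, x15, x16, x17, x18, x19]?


Koszul resolution: beta_i(k)=C(n,i), n=19
C(19,5)=11628, C(19,6)=27132, C(19,7)=50388, C(19,8)=75582, C(19,9)=92378, C(19,10)=92378, C(19,11)=75582
Sum=425068


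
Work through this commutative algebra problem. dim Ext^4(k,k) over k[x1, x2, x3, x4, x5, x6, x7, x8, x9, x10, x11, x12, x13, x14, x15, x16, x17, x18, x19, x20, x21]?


C(n,i)=C(21,4)=5985


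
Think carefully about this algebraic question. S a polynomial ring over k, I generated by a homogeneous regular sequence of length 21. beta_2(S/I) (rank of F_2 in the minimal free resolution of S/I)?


Regular sequence => Koszul complex is the minimal free resolution.
Syz_1 minimally generated by Koszul relations f_i*e_j - f_j*e_i (i<j): mu(Syz_1) = beta_2 = C(m,2) = m(m-1)/2
m=21
21*20/2 = 210


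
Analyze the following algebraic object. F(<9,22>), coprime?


gcd(9,22)=1 => F=ab-a-b=9*22-9-22=198-31=167


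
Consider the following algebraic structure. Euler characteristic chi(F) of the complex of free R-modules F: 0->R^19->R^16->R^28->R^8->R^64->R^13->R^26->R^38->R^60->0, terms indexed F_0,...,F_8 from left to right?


chi = sum (-1)^i * rank:
(-1)^0*19=19
(-1)^1*16=-16
(-1)^2*28=28
(-1)^3*8=-8
(-1)^4*64=64
(-1)^5*13=-13
(-1)^6*26=26
(-1)^7*38=-38
(-1)^8*60=60
chi=122
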